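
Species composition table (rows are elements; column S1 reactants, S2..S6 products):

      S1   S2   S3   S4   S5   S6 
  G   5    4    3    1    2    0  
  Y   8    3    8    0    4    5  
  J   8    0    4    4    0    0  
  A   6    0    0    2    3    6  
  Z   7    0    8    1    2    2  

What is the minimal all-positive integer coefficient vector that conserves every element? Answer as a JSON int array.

Coefficients: [4, 1, 2, 6, 2, 1]

G: 4·5 = 20 | 1·4+2·3+6·1+2·2+1·0 = 20
Y: 4·8 = 32 | 1·3+2·8+6·0+2·4+1·5 = 32
J: 4·8 = 32 | 1·0+2·4+6·4+2·0+1·0 = 32
A: 4·6 = 24 | 1·0+2·0+6·2+2·3+1·6 = 24
Z: 4·7 = 28 | 1·0+2·8+6·1+2·2+1·2 = 28
gcd(4,1,2,6,2,1) = 1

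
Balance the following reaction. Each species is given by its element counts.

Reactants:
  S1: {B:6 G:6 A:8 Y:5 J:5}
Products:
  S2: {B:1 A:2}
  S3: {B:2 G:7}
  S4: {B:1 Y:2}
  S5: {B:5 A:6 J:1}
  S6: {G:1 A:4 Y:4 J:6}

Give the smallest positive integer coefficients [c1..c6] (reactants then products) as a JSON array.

Coefficients: [4, 4, 3, 4, 2, 3]

B: 4·6 = 24 | 4·1+3·2+4·1+2·5+3·0 = 24
G: 4·6 = 24 | 4·0+3·7+4·0+2·0+3·1 = 24
A: 4·8 = 32 | 4·2+3·0+4·0+2·6+3·4 = 32
Y: 4·5 = 20 | 4·0+3·0+4·2+2·0+3·4 = 20
J: 4·5 = 20 | 4·0+3·0+4·0+2·1+3·6 = 20
gcd(4,4,3,4,2,3) = 1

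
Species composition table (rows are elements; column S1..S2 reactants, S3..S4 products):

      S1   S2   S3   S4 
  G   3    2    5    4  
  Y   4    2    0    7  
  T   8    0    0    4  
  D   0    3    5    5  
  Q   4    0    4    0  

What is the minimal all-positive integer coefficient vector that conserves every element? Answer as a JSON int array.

Coefficients: [1, 5, 1, 2]

G: 1·3+5·2 = 13 | 1·5+2·4 = 13
Y: 1·4+5·2 = 14 | 1·0+2·7 = 14
T: 1·8+5·0 = 8 | 1·0+2·4 = 8
D: 1·0+5·3 = 15 | 1·5+2·5 = 15
Q: 1·4+5·0 = 4 | 1·4+2·0 = 4
gcd(1,5,1,2) = 1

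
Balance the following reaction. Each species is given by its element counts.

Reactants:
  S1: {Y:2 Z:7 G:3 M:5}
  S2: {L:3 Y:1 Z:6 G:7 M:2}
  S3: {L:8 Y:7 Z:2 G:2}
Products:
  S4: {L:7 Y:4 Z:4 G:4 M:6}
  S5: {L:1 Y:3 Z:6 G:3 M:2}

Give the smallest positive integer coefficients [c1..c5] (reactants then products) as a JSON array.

Coefficients: [4, 1, 2, 2, 5]

L: 4·0+1·3+2·8 = 19 | 2·7+5·1 = 19
Y: 4·2+1·1+2·7 = 23 | 2·4+5·3 = 23
Z: 4·7+1·6+2·2 = 38 | 2·4+5·6 = 38
G: 4·3+1·7+2·2 = 23 | 2·4+5·3 = 23
M: 4·5+1·2+2·0 = 22 | 2·6+5·2 = 22
gcd(4,1,2,2,5) = 1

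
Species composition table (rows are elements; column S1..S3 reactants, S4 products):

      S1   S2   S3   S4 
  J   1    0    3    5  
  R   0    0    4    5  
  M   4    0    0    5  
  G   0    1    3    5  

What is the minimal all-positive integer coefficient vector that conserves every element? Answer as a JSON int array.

Coefficients: [5, 5, 5, 4]

J: 5·1+5·0+5·3 = 20 | 4·5 = 20
R: 5·0+5·0+5·4 = 20 | 4·5 = 20
M: 5·4+5·0+5·0 = 20 | 4·5 = 20
G: 5·0+5·1+5·3 = 20 | 4·5 = 20
gcd(5,5,5,4) = 1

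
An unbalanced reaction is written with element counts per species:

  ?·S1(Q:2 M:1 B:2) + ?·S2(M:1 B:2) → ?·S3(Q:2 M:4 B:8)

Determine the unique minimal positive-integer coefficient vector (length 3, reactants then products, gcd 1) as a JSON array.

Coefficients: [1, 3, 1]

Q: 1·2+3·0 = 2 | 1·2 = 2
M: 1·1+3·1 = 4 | 1·4 = 4
B: 1·2+3·2 = 8 | 1·8 = 8
gcd(1,3,1) = 1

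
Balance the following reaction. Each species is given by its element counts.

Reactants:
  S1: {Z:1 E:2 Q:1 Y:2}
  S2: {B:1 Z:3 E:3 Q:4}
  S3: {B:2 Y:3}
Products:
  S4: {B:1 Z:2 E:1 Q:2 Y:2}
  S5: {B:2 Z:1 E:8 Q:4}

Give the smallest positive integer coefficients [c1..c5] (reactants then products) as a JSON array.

B: 2·0+3·1+2·2 = 7 | 5·1+1·2 = 7
Z: 2·1+3·3+2·0 = 11 | 5·2+1·1 = 11
E: 2·2+3·3+2·0 = 13 | 5·1+1·8 = 13
Q: 2·1+3·4+2·0 = 14 | 5·2+1·4 = 14
Y: 2·2+3·0+2·3 = 10 | 5·2+1·0 = 10
gcd(2,3,2,5,1) = 1

Coefficients: [2, 3, 2, 5, 1]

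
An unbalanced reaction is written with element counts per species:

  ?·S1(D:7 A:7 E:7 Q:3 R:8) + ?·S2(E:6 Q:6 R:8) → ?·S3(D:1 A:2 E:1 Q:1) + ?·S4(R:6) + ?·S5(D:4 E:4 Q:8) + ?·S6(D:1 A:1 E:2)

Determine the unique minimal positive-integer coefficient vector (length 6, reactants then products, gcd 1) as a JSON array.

Coefficients: [2, 1, 4, 4, 1, 6]

D: 2·7+1·0 = 14 | 4·1+4·0+1·4+6·1 = 14
A: 2·7+1·0 = 14 | 4·2+4·0+1·0+6·1 = 14
E: 2·7+1·6 = 20 | 4·1+4·0+1·4+6·2 = 20
Q: 2·3+1·6 = 12 | 4·1+4·0+1·8+6·0 = 12
R: 2·8+1·8 = 24 | 4·0+4·6+1·0+6·0 = 24
gcd(2,1,4,4,1,6) = 1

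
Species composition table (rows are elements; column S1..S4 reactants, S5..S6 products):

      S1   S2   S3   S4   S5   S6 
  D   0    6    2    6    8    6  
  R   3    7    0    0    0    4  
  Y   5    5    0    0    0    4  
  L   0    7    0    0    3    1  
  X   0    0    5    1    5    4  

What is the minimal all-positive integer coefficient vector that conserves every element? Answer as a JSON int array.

D: 2·0+2·6+6·2+5·6 = 54 | 3·8+5·6 = 54
R: 2·3+2·7+6·0+5·0 = 20 | 3·0+5·4 = 20
Y: 2·5+2·5+6·0+5·0 = 20 | 3·0+5·4 = 20
L: 2·0+2·7+6·0+5·0 = 14 | 3·3+5·1 = 14
X: 2·0+2·0+6·5+5·1 = 35 | 3·5+5·4 = 35
gcd(2,2,6,5,3,5) = 1

Coefficients: [2, 2, 6, 5, 3, 5]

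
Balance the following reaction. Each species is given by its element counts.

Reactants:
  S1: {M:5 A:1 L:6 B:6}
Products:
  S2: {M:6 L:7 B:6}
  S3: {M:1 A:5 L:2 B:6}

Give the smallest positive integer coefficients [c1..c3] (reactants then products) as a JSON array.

M: 5·5 = 25 | 4·6+1·1 = 25
A: 5·1 = 5 | 4·0+1·5 = 5
L: 5·6 = 30 | 4·7+1·2 = 30
B: 5·6 = 30 | 4·6+1·6 = 30
gcd(5,4,1) = 1

Coefficients: [5, 4, 1]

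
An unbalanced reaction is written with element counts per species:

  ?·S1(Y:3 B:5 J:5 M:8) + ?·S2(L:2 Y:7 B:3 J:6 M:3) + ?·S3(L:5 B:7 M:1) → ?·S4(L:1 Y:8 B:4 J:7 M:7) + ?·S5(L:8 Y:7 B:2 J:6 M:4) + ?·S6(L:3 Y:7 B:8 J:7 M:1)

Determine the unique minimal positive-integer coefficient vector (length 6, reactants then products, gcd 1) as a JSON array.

Coefficients: [1, 6, 1, 3, 1, 2]

L: 1·0+6·2+1·5 = 17 | 3·1+1·8+2·3 = 17
Y: 1·3+6·7+1·0 = 45 | 3·8+1·7+2·7 = 45
B: 1·5+6·3+1·7 = 30 | 3·4+1·2+2·8 = 30
J: 1·5+6·6+1·0 = 41 | 3·7+1·6+2·7 = 41
M: 1·8+6·3+1·1 = 27 | 3·7+1·4+2·1 = 27
gcd(1,6,1,3,1,2) = 1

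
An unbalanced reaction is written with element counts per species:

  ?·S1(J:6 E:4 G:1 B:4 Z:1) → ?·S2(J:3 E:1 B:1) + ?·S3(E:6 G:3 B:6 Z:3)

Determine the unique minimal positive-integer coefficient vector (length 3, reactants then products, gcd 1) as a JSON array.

Coefficients: [3, 6, 1]

J: 3·6 = 18 | 6·3+1·0 = 18
E: 3·4 = 12 | 6·1+1·6 = 12
G: 3·1 = 3 | 6·0+1·3 = 3
B: 3·4 = 12 | 6·1+1·6 = 12
Z: 3·1 = 3 | 6·0+1·3 = 3
gcd(3,6,1) = 1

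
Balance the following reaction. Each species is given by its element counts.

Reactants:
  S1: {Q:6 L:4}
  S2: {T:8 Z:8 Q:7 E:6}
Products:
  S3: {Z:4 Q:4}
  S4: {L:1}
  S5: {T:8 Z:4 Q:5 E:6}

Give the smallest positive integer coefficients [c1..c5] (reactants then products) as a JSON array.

T: 1·0+3·8 = 24 | 3·0+4·0+3·8 = 24
Z: 1·0+3·8 = 24 | 3·4+4·0+3·4 = 24
Q: 1·6+3·7 = 27 | 3·4+4·0+3·5 = 27
L: 1·4+3·0 = 4 | 3·0+4·1+3·0 = 4
E: 1·0+3·6 = 18 | 3·0+4·0+3·6 = 18
gcd(1,3,3,4,3) = 1

Coefficients: [1, 3, 3, 4, 3]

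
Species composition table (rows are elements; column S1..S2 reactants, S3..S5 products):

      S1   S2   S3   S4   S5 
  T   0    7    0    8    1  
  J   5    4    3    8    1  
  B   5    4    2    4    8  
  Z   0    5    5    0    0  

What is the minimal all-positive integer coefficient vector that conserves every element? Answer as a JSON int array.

Coefficients: [6, 5, 5, 4, 3]

T: 6·0+5·7 = 35 | 5·0+4·8+3·1 = 35
J: 6·5+5·4 = 50 | 5·3+4·8+3·1 = 50
B: 6·5+5·4 = 50 | 5·2+4·4+3·8 = 50
Z: 6·0+5·5 = 25 | 5·5+4·0+3·0 = 25
gcd(6,5,5,4,3) = 1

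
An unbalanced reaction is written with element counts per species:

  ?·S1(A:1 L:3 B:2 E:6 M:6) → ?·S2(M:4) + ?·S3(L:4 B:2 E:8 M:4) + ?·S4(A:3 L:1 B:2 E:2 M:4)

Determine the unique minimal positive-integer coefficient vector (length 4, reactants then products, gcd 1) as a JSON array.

Coefficients: [6, 3, 4, 2]

A: 6·1 = 6 | 3·0+4·0+2·3 = 6
L: 6·3 = 18 | 3·0+4·4+2·1 = 18
B: 6·2 = 12 | 3·0+4·2+2·2 = 12
E: 6·6 = 36 | 3·0+4·8+2·2 = 36
M: 6·6 = 36 | 3·4+4·4+2·4 = 36
gcd(6,3,4,2) = 1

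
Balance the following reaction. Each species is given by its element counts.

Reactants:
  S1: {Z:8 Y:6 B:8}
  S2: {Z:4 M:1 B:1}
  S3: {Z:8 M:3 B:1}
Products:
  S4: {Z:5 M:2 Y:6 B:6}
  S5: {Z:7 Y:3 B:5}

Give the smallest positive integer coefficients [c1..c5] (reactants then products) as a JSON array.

Z: 5·8+1·4+1·8 = 52 | 2·5+6·7 = 52
M: 5·0+1·1+1·3 = 4 | 2·2+6·0 = 4
Y: 5·6+1·0+1·0 = 30 | 2·6+6·3 = 30
B: 5·8+1·1+1·1 = 42 | 2·6+6·5 = 42
gcd(5,1,1,2,6) = 1

Coefficients: [5, 1, 1, 2, 6]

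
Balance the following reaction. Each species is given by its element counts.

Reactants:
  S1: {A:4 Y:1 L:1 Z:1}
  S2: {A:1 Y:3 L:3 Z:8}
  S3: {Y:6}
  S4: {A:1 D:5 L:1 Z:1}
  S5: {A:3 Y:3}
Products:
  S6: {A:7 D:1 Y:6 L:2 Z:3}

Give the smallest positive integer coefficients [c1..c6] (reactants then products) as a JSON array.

Coefficients: [6, 1, 2, 1, 3, 5]

A: 6·4+1·1+2·0+1·1+3·3 = 35 | 5·7 = 35
D: 6·0+1·0+2·0+1·5+3·0 = 5 | 5·1 = 5
Y: 6·1+1·3+2·6+1·0+3·3 = 30 | 5·6 = 30
L: 6·1+1·3+2·0+1·1+3·0 = 10 | 5·2 = 10
Z: 6·1+1·8+2·0+1·1+3·0 = 15 | 5·3 = 15
gcd(6,1,2,1,3,5) = 1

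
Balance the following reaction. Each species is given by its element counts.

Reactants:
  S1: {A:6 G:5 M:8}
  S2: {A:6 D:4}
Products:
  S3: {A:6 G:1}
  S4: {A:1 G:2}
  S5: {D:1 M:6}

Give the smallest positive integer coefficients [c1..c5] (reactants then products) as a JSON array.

A: 3·6+1·6 = 24 | 3·6+6·1+4·0 = 24
D: 3·0+1·4 = 4 | 3·0+6·0+4·1 = 4
G: 3·5+1·0 = 15 | 3·1+6·2+4·0 = 15
M: 3·8+1·0 = 24 | 3·0+6·0+4·6 = 24
gcd(3,1,3,6,4) = 1

Coefficients: [3, 1, 3, 6, 4]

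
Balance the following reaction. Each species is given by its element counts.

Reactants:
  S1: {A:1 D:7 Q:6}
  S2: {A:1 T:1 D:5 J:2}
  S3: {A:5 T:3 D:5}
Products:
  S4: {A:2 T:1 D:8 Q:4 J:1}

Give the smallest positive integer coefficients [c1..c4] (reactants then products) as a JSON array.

A: 4·1+3·1+1·5 = 12 | 6·2 = 12
T: 4·0+3·1+1·3 = 6 | 6·1 = 6
D: 4·7+3·5+1·5 = 48 | 6·8 = 48
Q: 4·6+3·0+1·0 = 24 | 6·4 = 24
J: 4·0+3·2+1·0 = 6 | 6·1 = 6
gcd(4,3,1,6) = 1

Coefficients: [4, 3, 1, 6]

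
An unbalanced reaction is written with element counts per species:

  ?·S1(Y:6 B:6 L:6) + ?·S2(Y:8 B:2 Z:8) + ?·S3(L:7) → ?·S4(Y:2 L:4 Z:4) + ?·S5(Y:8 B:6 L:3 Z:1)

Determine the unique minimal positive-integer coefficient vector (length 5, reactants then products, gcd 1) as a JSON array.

Coefficients: [3, 3, 2, 5, 4]

Y: 3·6+3·8+2·0 = 42 | 5·2+4·8 = 42
B: 3·6+3·2+2·0 = 24 | 5·0+4·6 = 24
L: 3·6+3·0+2·7 = 32 | 5·4+4·3 = 32
Z: 3·0+3·8+2·0 = 24 | 5·4+4·1 = 24
gcd(3,3,2,5,4) = 1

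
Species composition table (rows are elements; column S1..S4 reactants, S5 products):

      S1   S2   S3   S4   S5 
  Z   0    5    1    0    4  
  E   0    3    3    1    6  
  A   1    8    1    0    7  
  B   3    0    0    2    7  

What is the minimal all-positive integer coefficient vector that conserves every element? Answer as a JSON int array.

Coefficients: [3, 2, 2, 6, 3]

Z: 3·0+2·5+2·1+6·0 = 12 | 3·4 = 12
E: 3·0+2·3+2·3+6·1 = 18 | 3·6 = 18
A: 3·1+2·8+2·1+6·0 = 21 | 3·7 = 21
B: 3·3+2·0+2·0+6·2 = 21 | 3·7 = 21
gcd(3,2,2,6,3) = 1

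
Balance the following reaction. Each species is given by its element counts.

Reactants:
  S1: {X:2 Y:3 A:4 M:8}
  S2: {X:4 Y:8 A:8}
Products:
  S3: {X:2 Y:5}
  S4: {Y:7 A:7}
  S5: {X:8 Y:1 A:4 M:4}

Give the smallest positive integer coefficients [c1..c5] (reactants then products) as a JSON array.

Coefficients: [1, 4, 1, 4, 2]

X: 1·2+4·4 = 18 | 1·2+4·0+2·8 = 18
Y: 1·3+4·8 = 35 | 1·5+4·7+2·1 = 35
A: 1·4+4·8 = 36 | 1·0+4·7+2·4 = 36
M: 1·8+4·0 = 8 | 1·0+4·0+2·4 = 8
gcd(1,4,1,4,2) = 1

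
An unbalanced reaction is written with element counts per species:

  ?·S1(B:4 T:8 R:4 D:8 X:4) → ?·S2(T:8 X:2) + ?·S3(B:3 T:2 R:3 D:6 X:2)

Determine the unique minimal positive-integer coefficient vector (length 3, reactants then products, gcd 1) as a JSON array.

B: 3·4 = 12 | 2·0+4·3 = 12
T: 3·8 = 24 | 2·8+4·2 = 24
R: 3·4 = 12 | 2·0+4·3 = 12
D: 3·8 = 24 | 2·0+4·6 = 24
X: 3·4 = 12 | 2·2+4·2 = 12
gcd(3,2,4) = 1

Coefficients: [3, 2, 4]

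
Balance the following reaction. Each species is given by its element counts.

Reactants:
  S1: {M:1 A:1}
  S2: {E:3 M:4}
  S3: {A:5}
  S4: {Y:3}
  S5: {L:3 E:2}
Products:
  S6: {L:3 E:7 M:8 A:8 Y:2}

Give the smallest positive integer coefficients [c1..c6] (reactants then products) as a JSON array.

Coefficients: [4, 5, 4, 2, 3, 3]

L: 4·0+5·0+4·0+2·0+3·3 = 9 | 3·3 = 9
E: 4·0+5·3+4·0+2·0+3·2 = 21 | 3·7 = 21
M: 4·1+5·4+4·0+2·0+3·0 = 24 | 3·8 = 24
A: 4·1+5·0+4·5+2·0+3·0 = 24 | 3·8 = 24
Y: 4·0+5·0+4·0+2·3+3·0 = 6 | 3·2 = 6
gcd(4,5,4,2,3,3) = 1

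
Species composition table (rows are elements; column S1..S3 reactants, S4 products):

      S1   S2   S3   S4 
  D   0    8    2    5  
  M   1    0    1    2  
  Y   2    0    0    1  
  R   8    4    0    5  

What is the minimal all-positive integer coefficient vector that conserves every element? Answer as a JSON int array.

Coefficients: [2, 1, 6, 4]

D: 2·0+1·8+6·2 = 20 | 4·5 = 20
M: 2·1+1·0+6·1 = 8 | 4·2 = 8
Y: 2·2+1·0+6·0 = 4 | 4·1 = 4
R: 2·8+1·4+6·0 = 20 | 4·5 = 20
gcd(2,1,6,4) = 1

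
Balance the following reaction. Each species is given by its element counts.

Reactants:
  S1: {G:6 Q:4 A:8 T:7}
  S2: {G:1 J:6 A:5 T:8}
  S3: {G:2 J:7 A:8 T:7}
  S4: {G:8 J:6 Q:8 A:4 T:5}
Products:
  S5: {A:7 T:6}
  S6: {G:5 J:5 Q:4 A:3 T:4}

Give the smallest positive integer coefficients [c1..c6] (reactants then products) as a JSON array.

Coefficients: [1, 1, 1, 2, 2, 5]

G: 1·6+1·1+1·2+2·8 = 25 | 2·0+5·5 = 25
J: 1·0+1·6+1·7+2·6 = 25 | 2·0+5·5 = 25
Q: 1·4+1·0+1·0+2·8 = 20 | 2·0+5·4 = 20
A: 1·8+1·5+1·8+2·4 = 29 | 2·7+5·3 = 29
T: 1·7+1·8+1·7+2·5 = 32 | 2·6+5·4 = 32
gcd(1,1,1,2,2,5) = 1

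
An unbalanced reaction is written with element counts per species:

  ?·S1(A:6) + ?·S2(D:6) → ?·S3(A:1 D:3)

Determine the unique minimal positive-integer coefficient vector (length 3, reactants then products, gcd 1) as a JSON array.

A: 1·6+3·0 = 6 | 6·1 = 6
D: 1·0+3·6 = 18 | 6·3 = 18
gcd(1,3,6) = 1

Coefficients: [1, 3, 6]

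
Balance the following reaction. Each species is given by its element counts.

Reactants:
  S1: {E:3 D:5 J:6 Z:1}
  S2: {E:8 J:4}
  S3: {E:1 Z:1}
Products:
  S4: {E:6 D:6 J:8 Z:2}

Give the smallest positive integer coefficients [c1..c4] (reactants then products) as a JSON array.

E: 6·3+1·8+4·1 = 30 | 5·6 = 30
D: 6·5+1·0+4·0 = 30 | 5·6 = 30
J: 6·6+1·4+4·0 = 40 | 5·8 = 40
Z: 6·1+1·0+4·1 = 10 | 5·2 = 10
gcd(6,1,4,5) = 1

Coefficients: [6, 1, 4, 5]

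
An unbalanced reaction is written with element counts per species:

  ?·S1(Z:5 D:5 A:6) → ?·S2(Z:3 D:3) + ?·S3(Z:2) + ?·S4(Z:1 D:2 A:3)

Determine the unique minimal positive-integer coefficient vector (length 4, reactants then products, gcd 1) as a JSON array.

Z: 3·5 = 15 | 1·3+3·2+6·1 = 15
D: 3·5 = 15 | 1·3+3·0+6·2 = 15
A: 3·6 = 18 | 1·0+3·0+6·3 = 18
gcd(3,1,3,6) = 1

Coefficients: [3, 1, 3, 6]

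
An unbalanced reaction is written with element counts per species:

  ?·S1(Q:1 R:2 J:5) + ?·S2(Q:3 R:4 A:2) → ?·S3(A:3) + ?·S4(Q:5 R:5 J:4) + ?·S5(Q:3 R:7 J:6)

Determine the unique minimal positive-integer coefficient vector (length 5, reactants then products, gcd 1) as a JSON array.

Q: 6·1+6·3 = 24 | 4·0+3·5+3·3 = 24
R: 6·2+6·4 = 36 | 4·0+3·5+3·7 = 36
A: 6·0+6·2 = 12 | 4·3+3·0+3·0 = 12
J: 6·5+6·0 = 30 | 4·0+3·4+3·6 = 30
gcd(6,6,4,3,3) = 1

Coefficients: [6, 6, 4, 3, 3]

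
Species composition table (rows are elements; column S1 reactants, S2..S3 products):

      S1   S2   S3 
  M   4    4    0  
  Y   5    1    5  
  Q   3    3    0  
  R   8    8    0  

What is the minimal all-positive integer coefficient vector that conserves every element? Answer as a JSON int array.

M: 5·4 = 20 | 5·4+4·0 = 20
Y: 5·5 = 25 | 5·1+4·5 = 25
Q: 5·3 = 15 | 5·3+4·0 = 15
R: 5·8 = 40 | 5·8+4·0 = 40
gcd(5,5,4) = 1

Coefficients: [5, 5, 4]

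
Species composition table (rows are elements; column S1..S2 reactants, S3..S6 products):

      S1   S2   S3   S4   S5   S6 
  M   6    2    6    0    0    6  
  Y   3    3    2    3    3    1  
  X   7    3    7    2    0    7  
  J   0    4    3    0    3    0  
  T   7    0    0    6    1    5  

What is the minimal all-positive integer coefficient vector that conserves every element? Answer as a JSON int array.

Coefficients: [3, 6, 4, 2, 4, 1]

M: 3·6+6·2 = 30 | 4·6+2·0+4·0+1·6 = 30
Y: 3·3+6·3 = 27 | 4·2+2·3+4·3+1·1 = 27
X: 3·7+6·3 = 39 | 4·7+2·2+4·0+1·7 = 39
J: 3·0+6·4 = 24 | 4·3+2·0+4·3+1·0 = 24
T: 3·7+6·0 = 21 | 4·0+2·6+4·1+1·5 = 21
gcd(3,6,4,2,4,1) = 1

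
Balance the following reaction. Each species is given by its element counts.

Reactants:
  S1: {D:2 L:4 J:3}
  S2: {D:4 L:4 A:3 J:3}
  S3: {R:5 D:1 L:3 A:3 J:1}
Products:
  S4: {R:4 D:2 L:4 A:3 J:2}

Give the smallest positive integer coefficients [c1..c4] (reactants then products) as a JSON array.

R: 1·0+1·0+4·5 = 20 | 5·4 = 20
D: 1·2+1·4+4·1 = 10 | 5·2 = 10
L: 1·4+1·4+4·3 = 20 | 5·4 = 20
A: 1·0+1·3+4·3 = 15 | 5·3 = 15
J: 1·3+1·3+4·1 = 10 | 5·2 = 10
gcd(1,1,4,5) = 1

Coefficients: [1, 1, 4, 5]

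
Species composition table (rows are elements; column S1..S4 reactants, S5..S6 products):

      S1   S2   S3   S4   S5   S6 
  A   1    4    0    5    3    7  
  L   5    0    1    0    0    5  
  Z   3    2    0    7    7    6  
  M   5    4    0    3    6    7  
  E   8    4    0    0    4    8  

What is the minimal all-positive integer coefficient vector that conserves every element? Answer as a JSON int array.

A: 3·1+4·4+5·0+3·5 = 34 | 2·3+4·7 = 34
L: 3·5+4·0+5·1+3·0 = 20 | 2·0+4·5 = 20
Z: 3·3+4·2+5·0+3·7 = 38 | 2·7+4·6 = 38
M: 3·5+4·4+5·0+3·3 = 40 | 2·6+4·7 = 40
E: 3·8+4·4+5·0+3·0 = 40 | 2·4+4·8 = 40
gcd(3,4,5,3,2,4) = 1

Coefficients: [3, 4, 5, 3, 2, 4]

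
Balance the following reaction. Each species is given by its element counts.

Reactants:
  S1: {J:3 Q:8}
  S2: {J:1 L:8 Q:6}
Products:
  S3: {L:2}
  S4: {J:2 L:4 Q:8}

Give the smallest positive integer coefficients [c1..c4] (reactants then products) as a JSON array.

J: 2·3+4·1 = 10 | 6·0+5·2 = 10
L: 2·0+4·8 = 32 | 6·2+5·4 = 32
Q: 2·8+4·6 = 40 | 6·0+5·8 = 40
gcd(2,4,6,5) = 1

Coefficients: [2, 4, 6, 5]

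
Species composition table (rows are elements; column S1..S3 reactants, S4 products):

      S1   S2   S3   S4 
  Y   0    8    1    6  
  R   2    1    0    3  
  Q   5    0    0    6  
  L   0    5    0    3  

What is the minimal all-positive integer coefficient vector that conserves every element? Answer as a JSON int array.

Coefficients: [6, 3, 6, 5]

Y: 6·0+3·8+6·1 = 30 | 5·6 = 30
R: 6·2+3·1+6·0 = 15 | 5·3 = 15
Q: 6·5+3·0+6·0 = 30 | 5·6 = 30
L: 6·0+3·5+6·0 = 15 | 5·3 = 15
gcd(6,3,6,5) = 1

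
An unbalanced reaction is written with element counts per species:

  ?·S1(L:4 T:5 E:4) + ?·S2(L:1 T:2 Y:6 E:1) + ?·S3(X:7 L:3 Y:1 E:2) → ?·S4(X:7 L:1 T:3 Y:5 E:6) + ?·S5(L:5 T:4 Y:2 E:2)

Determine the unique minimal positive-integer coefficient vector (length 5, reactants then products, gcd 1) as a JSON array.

Coefficients: [5, 4, 3, 3, 6]

X: 5·0+4·0+3·7 = 21 | 3·7+6·0 = 21
L: 5·4+4·1+3·3 = 33 | 3·1+6·5 = 33
T: 5·5+4·2+3·0 = 33 | 3·3+6·4 = 33
Y: 5·0+4·6+3·1 = 27 | 3·5+6·2 = 27
E: 5·4+4·1+3·2 = 30 | 3·6+6·2 = 30
gcd(5,4,3,3,6) = 1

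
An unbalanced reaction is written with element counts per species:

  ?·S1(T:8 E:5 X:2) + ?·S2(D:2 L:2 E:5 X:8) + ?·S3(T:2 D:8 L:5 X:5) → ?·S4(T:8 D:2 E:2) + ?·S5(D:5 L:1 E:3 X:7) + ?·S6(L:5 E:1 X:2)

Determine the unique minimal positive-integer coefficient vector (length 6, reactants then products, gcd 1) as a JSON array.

T: 3·8+3·0+4·2 = 32 | 4·8+6·0+4·0 = 32
D: 3·0+3·2+4·8 = 38 | 4·2+6·5+4·0 = 38
L: 3·0+3·2+4·5 = 26 | 4·0+6·1+4·5 = 26
E: 3·5+3·5+4·0 = 30 | 4·2+6·3+4·1 = 30
X: 3·2+3·8+4·5 = 50 | 4·0+6·7+4·2 = 50
gcd(3,3,4,4,6,4) = 1

Coefficients: [3, 3, 4, 4, 6, 4]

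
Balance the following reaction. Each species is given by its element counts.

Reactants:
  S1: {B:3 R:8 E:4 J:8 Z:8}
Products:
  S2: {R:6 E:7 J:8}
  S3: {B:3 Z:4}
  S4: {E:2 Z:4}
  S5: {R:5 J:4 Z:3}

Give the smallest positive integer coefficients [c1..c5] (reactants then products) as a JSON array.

B: 4·3 = 12 | 2·0+4·3+1·0+4·0 = 12
R: 4·8 = 32 | 2·6+4·0+1·0+4·5 = 32
E: 4·4 = 16 | 2·7+4·0+1·2+4·0 = 16
J: 4·8 = 32 | 2·8+4·0+1·0+4·4 = 32
Z: 4·8 = 32 | 2·0+4·4+1·4+4·3 = 32
gcd(4,2,4,1,4) = 1

Coefficients: [4, 2, 4, 1, 4]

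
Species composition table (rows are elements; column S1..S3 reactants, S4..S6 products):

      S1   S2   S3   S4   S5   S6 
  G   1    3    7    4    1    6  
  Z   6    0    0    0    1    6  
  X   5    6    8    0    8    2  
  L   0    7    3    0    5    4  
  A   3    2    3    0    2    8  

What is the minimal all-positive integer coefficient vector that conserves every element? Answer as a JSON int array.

Coefficients: [2, 4, 2, 4, 6, 1]

G: 2·1+4·3+2·7 = 28 | 4·4+6·1+1·6 = 28
Z: 2·6+4·0+2·0 = 12 | 4·0+6·1+1·6 = 12
X: 2·5+4·6+2·8 = 50 | 4·0+6·8+1·2 = 50
L: 2·0+4·7+2·3 = 34 | 4·0+6·5+1·4 = 34
A: 2·3+4·2+2·3 = 20 | 4·0+6·2+1·8 = 20
gcd(2,4,2,4,6,1) = 1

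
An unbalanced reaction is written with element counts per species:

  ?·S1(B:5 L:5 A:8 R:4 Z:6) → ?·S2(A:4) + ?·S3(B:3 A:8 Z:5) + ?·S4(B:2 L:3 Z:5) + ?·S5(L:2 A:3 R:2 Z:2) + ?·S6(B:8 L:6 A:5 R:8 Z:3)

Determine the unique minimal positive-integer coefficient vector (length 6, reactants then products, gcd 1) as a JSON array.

Coefficients: [5, 4, 1, 3, 2, 2]

B: 5·5 = 25 | 4·0+1·3+3·2+2·0+2·8 = 25
L: 5·5 = 25 | 4·0+1·0+3·3+2·2+2·6 = 25
A: 5·8 = 40 | 4·4+1·8+3·0+2·3+2·5 = 40
R: 5·4 = 20 | 4·0+1·0+3·0+2·2+2·8 = 20
Z: 5·6 = 30 | 4·0+1·5+3·5+2·2+2·3 = 30
gcd(5,4,1,3,2,2) = 1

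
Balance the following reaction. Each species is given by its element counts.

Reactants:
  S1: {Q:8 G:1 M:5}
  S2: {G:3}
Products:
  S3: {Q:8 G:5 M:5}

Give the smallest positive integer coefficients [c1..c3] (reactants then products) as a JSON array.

Q: 3·8+4·0 = 24 | 3·8 = 24
G: 3·1+4·3 = 15 | 3·5 = 15
M: 3·5+4·0 = 15 | 3·5 = 15
gcd(3,4,3) = 1

Coefficients: [3, 4, 3]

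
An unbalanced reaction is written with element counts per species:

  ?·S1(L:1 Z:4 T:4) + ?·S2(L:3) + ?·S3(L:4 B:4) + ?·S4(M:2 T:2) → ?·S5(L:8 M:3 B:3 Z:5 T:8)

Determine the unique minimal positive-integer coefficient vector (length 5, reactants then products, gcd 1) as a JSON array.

Coefficients: [5, 5, 3, 6, 4]

L: 5·1+5·3+3·4+6·0 = 32 | 4·8 = 32
M: 5·0+5·0+3·0+6·2 = 12 | 4·3 = 12
B: 5·0+5·0+3·4+6·0 = 12 | 4·3 = 12
Z: 5·4+5·0+3·0+6·0 = 20 | 4·5 = 20
T: 5·4+5·0+3·0+6·2 = 32 | 4·8 = 32
gcd(5,5,3,6,4) = 1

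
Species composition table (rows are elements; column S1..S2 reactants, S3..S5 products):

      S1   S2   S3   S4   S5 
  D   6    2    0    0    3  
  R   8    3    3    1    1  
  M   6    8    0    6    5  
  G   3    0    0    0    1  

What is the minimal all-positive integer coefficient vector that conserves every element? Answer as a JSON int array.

Coefficients: [2, 3, 6, 1, 6]

D: 2·6+3·2 = 18 | 6·0+1·0+6·3 = 18
R: 2·8+3·3 = 25 | 6·3+1·1+6·1 = 25
M: 2·6+3·8 = 36 | 6·0+1·6+6·5 = 36
G: 2·3+3·0 = 6 | 6·0+1·0+6·1 = 6
gcd(2,3,6,1,6) = 1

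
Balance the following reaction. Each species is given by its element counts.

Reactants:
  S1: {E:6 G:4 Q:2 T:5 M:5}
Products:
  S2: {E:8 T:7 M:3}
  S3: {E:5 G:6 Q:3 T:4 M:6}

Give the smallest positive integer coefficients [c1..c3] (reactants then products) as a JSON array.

E: 3·6 = 18 | 1·8+2·5 = 18
G: 3·4 = 12 | 1·0+2·6 = 12
Q: 3·2 = 6 | 1·0+2·3 = 6
T: 3·5 = 15 | 1·7+2·4 = 15
M: 3·5 = 15 | 1·3+2·6 = 15
gcd(3,1,2) = 1

Coefficients: [3, 1, 2]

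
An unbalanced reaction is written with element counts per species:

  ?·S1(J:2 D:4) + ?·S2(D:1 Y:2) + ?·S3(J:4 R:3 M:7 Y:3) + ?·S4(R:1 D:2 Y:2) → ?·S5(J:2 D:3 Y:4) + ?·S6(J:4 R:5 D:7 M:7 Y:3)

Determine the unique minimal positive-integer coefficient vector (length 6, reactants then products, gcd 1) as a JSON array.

J: 5·2+4·0+3·4+6·0 = 22 | 5·2+3·4 = 22
R: 5·0+4·0+3·3+6·1 = 15 | 5·0+3·5 = 15
D: 5·4+4·1+3·0+6·2 = 36 | 5·3+3·7 = 36
M: 5·0+4·0+3·7+6·0 = 21 | 5·0+3·7 = 21
Y: 5·0+4·2+3·3+6·2 = 29 | 5·4+3·3 = 29
gcd(5,4,3,6,5,3) = 1

Coefficients: [5, 4, 3, 6, 5, 3]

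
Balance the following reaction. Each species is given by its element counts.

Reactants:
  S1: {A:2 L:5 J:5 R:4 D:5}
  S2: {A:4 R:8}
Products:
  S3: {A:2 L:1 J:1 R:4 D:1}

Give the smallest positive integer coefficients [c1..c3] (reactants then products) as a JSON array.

Coefficients: [1, 2, 5]

A: 1·2+2·4 = 10 | 5·2 = 10
L: 1·5+2·0 = 5 | 5·1 = 5
J: 1·5+2·0 = 5 | 5·1 = 5
R: 1·4+2·8 = 20 | 5·4 = 20
D: 1·5+2·0 = 5 | 5·1 = 5
gcd(1,2,5) = 1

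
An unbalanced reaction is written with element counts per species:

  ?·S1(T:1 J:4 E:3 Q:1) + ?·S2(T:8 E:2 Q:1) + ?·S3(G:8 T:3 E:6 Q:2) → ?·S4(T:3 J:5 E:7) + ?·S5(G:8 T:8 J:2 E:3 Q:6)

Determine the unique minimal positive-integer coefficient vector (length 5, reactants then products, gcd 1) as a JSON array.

Coefficients: [3, 1, 1, 2, 1]

G: 3·0+1·0+1·8 = 8 | 2·0+1·8 = 8
T: 3·1+1·8+1·3 = 14 | 2·3+1·8 = 14
J: 3·4+1·0+1·0 = 12 | 2·5+1·2 = 12
E: 3·3+1·2+1·6 = 17 | 2·7+1·3 = 17
Q: 3·1+1·1+1·2 = 6 | 2·0+1·6 = 6
gcd(3,1,1,2,1) = 1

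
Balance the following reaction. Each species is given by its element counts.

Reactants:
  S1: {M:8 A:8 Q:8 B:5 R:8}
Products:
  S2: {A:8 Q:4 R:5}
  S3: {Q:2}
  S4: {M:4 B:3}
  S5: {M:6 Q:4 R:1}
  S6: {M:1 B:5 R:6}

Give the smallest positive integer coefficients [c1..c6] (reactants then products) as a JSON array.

Coefficients: [5, 5, 4, 5, 3, 2]

M: 5·8 = 40 | 5·0+4·0+5·4+3·6+2·1 = 40
A: 5·8 = 40 | 5·8+4·0+5·0+3·0+2·0 = 40
Q: 5·8 = 40 | 5·4+4·2+5·0+3·4+2·0 = 40
B: 5·5 = 25 | 5·0+4·0+5·3+3·0+2·5 = 25
R: 5·8 = 40 | 5·5+4·0+5·0+3·1+2·6 = 40
gcd(5,5,4,5,3,2) = 1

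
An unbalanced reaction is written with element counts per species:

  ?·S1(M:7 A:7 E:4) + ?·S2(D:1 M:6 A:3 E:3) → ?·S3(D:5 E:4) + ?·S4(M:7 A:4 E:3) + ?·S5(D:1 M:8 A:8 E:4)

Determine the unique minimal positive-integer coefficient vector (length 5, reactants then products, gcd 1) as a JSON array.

Coefficients: [2, 6, 1, 6, 1]

D: 2·0+6·1 = 6 | 1·5+6·0+1·1 = 6
M: 2·7+6·6 = 50 | 1·0+6·7+1·8 = 50
A: 2·7+6·3 = 32 | 1·0+6·4+1·8 = 32
E: 2·4+6·3 = 26 | 1·4+6·3+1·4 = 26
gcd(2,6,1,6,1) = 1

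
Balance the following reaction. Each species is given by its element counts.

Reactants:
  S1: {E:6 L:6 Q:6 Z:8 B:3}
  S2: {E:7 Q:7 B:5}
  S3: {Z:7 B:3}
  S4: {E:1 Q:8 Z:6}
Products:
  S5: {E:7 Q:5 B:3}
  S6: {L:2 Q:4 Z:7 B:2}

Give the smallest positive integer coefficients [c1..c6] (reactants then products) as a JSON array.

Coefficients: [2, 3, 2, 2, 5, 6]

E: 2·6+3·7+2·0+2·1 = 35 | 5·7+6·0 = 35
L: 2·6+3·0+2·0+2·0 = 12 | 5·0+6·2 = 12
Q: 2·6+3·7+2·0+2·8 = 49 | 5·5+6·4 = 49
Z: 2·8+3·0+2·7+2·6 = 42 | 5·0+6·7 = 42
B: 2·3+3·5+2·3+2·0 = 27 | 5·3+6·2 = 27
gcd(2,3,2,2,5,6) = 1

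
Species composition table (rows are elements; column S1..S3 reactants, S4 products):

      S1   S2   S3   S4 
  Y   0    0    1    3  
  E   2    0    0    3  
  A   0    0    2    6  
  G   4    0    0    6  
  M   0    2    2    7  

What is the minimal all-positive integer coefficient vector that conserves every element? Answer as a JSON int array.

Coefficients: [3, 1, 6, 2]

Y: 3·0+1·0+6·1 = 6 | 2·3 = 6
E: 3·2+1·0+6·0 = 6 | 2·3 = 6
A: 3·0+1·0+6·2 = 12 | 2·6 = 12
G: 3·4+1·0+6·0 = 12 | 2·6 = 12
M: 3·0+1·2+6·2 = 14 | 2·7 = 14
gcd(3,1,6,2) = 1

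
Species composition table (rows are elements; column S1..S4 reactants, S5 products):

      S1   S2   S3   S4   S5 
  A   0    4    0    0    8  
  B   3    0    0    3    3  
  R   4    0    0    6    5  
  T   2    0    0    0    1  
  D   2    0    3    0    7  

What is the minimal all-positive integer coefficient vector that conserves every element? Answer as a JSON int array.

A: 1·0+4·4+4·0+1·0 = 16 | 2·8 = 16
B: 1·3+4·0+4·0+1·3 = 6 | 2·3 = 6
R: 1·4+4·0+4·0+1·6 = 10 | 2·5 = 10
T: 1·2+4·0+4·0+1·0 = 2 | 2·1 = 2
D: 1·2+4·0+4·3+1·0 = 14 | 2·7 = 14
gcd(1,4,4,1,2) = 1

Coefficients: [1, 4, 4, 1, 2]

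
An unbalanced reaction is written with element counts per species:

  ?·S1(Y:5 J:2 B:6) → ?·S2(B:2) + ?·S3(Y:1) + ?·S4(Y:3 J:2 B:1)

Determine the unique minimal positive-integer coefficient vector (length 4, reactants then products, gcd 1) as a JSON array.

Y: 2·5 = 10 | 5·0+4·1+2·3 = 10
J: 2·2 = 4 | 5·0+4·0+2·2 = 4
B: 2·6 = 12 | 5·2+4·0+2·1 = 12
gcd(2,5,4,2) = 1

Coefficients: [2, 5, 4, 2]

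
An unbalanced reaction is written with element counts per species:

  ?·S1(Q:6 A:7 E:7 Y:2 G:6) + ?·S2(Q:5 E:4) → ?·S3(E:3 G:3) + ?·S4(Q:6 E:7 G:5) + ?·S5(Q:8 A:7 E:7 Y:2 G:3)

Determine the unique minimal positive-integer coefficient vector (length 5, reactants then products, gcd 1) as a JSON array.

Q: 6·6+6·5 = 66 | 1·0+3·6+6·8 = 66
A: 6·7+6·0 = 42 | 1·0+3·0+6·7 = 42
E: 6·7+6·4 = 66 | 1·3+3·7+6·7 = 66
Y: 6·2+6·0 = 12 | 1·0+3·0+6·2 = 12
G: 6·6+6·0 = 36 | 1·3+3·5+6·3 = 36
gcd(6,6,1,3,6) = 1

Coefficients: [6, 6, 1, 3, 6]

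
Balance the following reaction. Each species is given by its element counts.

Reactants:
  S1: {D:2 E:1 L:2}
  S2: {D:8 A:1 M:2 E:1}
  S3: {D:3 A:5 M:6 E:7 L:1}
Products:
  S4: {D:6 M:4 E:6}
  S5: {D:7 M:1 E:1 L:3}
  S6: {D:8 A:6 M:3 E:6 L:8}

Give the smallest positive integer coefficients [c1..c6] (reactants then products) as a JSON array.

Coefficients: [5, 1, 1, 1, 1, 1]

D: 5·2+1·8+1·3 = 21 | 1·6+1·7+1·8 = 21
A: 5·0+1·1+1·5 = 6 | 1·0+1·0+1·6 = 6
M: 5·0+1·2+1·6 = 8 | 1·4+1·1+1·3 = 8
E: 5·1+1·1+1·7 = 13 | 1·6+1·1+1·6 = 13
L: 5·2+1·0+1·1 = 11 | 1·0+1·3+1·8 = 11
gcd(5,1,1,1,1,1) = 1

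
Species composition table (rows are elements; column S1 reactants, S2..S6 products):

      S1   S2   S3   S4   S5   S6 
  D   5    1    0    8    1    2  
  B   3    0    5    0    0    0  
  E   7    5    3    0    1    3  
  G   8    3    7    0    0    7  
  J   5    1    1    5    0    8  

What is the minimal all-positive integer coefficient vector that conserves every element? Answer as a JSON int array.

Coefficients: [5, 4, 3, 2, 3, 1]

D: 5·5 = 25 | 4·1+3·0+2·8+3·1+1·2 = 25
B: 5·3 = 15 | 4·0+3·5+2·0+3·0+1·0 = 15
E: 5·7 = 35 | 4·5+3·3+2·0+3·1+1·3 = 35
G: 5·8 = 40 | 4·3+3·7+2·0+3·0+1·7 = 40
J: 5·5 = 25 | 4·1+3·1+2·5+3·0+1·8 = 25
gcd(5,4,3,2,3,1) = 1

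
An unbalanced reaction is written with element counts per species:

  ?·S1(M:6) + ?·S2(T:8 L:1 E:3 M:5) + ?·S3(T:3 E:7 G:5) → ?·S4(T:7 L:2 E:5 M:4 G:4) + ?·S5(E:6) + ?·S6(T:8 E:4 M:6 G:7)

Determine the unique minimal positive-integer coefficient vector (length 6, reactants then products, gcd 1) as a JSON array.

Coefficients: [2, 2, 5, 1, 4, 3]

T: 2·0+2·8+5·3 = 31 | 1·7+4·0+3·8 = 31
L: 2·0+2·1+5·0 = 2 | 1·2+4·0+3·0 = 2
E: 2·0+2·3+5·7 = 41 | 1·5+4·6+3·4 = 41
M: 2·6+2·5+5·0 = 22 | 1·4+4·0+3·6 = 22
G: 2·0+2·0+5·5 = 25 | 1·4+4·0+3·7 = 25
gcd(2,2,5,1,4,3) = 1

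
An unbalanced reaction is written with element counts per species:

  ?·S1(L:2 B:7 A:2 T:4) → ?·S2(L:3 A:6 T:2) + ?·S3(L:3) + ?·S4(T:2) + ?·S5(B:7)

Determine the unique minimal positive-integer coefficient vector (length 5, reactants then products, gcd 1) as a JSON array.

L: 3·2 = 6 | 1·3+1·3+5·0+3·0 = 6
B: 3·7 = 21 | 1·0+1·0+5·0+3·7 = 21
A: 3·2 = 6 | 1·6+1·0+5·0+3·0 = 6
T: 3·4 = 12 | 1·2+1·0+5·2+3·0 = 12
gcd(3,1,1,5,3) = 1

Coefficients: [3, 1, 1, 5, 3]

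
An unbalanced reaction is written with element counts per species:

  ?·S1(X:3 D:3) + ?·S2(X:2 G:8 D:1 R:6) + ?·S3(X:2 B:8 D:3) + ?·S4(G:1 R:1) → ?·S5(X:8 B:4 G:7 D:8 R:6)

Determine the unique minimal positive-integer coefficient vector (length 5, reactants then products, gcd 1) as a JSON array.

X: 4·3+1·2+1·2+6·0 = 16 | 2·8 = 16
B: 4·0+1·0+1·8+6·0 = 8 | 2·4 = 8
G: 4·0+1·8+1·0+6·1 = 14 | 2·7 = 14
D: 4·3+1·1+1·3+6·0 = 16 | 2·8 = 16
R: 4·0+1·6+1·0+6·1 = 12 | 2·6 = 12
gcd(4,1,1,6,2) = 1

Coefficients: [4, 1, 1, 6, 2]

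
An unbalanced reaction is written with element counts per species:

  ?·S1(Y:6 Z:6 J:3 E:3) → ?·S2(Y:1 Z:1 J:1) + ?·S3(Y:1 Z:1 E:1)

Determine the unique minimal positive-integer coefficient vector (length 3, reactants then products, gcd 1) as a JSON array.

Y: 1·6 = 6 | 3·1+3·1 = 6
Z: 1·6 = 6 | 3·1+3·1 = 6
J: 1·3 = 3 | 3·1+3·0 = 3
E: 1·3 = 3 | 3·0+3·1 = 3
gcd(1,3,3) = 1

Coefficients: [1, 3, 3]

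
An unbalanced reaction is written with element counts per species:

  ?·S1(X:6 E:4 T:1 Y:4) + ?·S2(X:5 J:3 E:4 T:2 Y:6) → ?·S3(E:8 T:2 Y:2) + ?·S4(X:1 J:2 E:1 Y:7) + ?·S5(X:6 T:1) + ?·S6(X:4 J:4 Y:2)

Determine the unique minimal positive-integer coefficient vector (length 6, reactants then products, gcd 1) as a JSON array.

Coefficients: [3, 4, 3, 4, 5, 1]

X: 3·6+4·5 = 38 | 3·0+4·1+5·6+1·4 = 38
J: 3·0+4·3 = 12 | 3·0+4·2+5·0+1·4 = 12
E: 3·4+4·4 = 28 | 3·8+4·1+5·0+1·0 = 28
T: 3·1+4·2 = 11 | 3·2+4·0+5·1+1·0 = 11
Y: 3·4+4·6 = 36 | 3·2+4·7+5·0+1·2 = 36
gcd(3,4,3,4,5,1) = 1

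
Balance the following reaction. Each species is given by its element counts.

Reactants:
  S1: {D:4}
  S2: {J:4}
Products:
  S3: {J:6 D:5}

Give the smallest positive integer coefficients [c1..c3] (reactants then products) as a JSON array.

Coefficients: [5, 6, 4]

J: 5·0+6·4 = 24 | 4·6 = 24
D: 5·4+6·0 = 20 | 4·5 = 20
gcd(5,6,4) = 1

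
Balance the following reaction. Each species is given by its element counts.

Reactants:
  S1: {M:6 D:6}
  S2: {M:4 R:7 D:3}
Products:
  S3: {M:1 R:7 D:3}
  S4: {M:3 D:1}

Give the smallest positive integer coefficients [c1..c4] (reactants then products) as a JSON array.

Coefficients: [1, 4, 4, 6]

M: 1·6+4·4 = 22 | 4·1+6·3 = 22
R: 1·0+4·7 = 28 | 4·7+6·0 = 28
D: 1·6+4·3 = 18 | 4·3+6·1 = 18
gcd(1,4,4,6) = 1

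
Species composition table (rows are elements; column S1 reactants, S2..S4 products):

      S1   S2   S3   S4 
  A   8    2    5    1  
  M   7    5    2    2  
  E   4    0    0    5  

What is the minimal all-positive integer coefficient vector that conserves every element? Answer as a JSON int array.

A: 5·8 = 40 | 3·2+6·5+4·1 = 40
M: 5·7 = 35 | 3·5+6·2+4·2 = 35
E: 5·4 = 20 | 3·0+6·0+4·5 = 20
gcd(5,3,6,4) = 1

Coefficients: [5, 3, 6, 4]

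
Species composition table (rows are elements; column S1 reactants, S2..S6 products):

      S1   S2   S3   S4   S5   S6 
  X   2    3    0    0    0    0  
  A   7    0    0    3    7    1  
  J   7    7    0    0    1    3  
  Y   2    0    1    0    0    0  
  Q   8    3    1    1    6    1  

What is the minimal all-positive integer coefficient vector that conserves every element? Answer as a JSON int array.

X: 3·2 = 6 | 2·3+6·0+4·0+1·0+2·0 = 6
A: 3·7 = 21 | 2·0+6·0+4·3+1·7+2·1 = 21
J: 3·7 = 21 | 2·7+6·0+4·0+1·1+2·3 = 21
Y: 3·2 = 6 | 2·0+6·1+4·0+1·0+2·0 = 6
Q: 3·8 = 24 | 2·3+6·1+4·1+1·6+2·1 = 24
gcd(3,2,6,4,1,2) = 1

Coefficients: [3, 2, 6, 4, 1, 2]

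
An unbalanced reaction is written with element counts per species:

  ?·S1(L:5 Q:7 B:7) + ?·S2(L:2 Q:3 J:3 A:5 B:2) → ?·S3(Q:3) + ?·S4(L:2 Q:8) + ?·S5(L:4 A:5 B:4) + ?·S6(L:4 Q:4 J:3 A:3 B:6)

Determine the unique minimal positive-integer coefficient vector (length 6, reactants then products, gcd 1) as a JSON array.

L: 4·5+5·2 = 30 | 5·0+1·2+2·4+5·4 = 30
Q: 4·7+5·3 = 43 | 5·3+1·8+2·0+5·4 = 43
J: 4·0+5·3 = 15 | 5·0+1·0+2·0+5·3 = 15
A: 4·0+5·5 = 25 | 5·0+1·0+2·5+5·3 = 25
B: 4·7+5·2 = 38 | 5·0+1·0+2·4+5·6 = 38
gcd(4,5,5,1,2,5) = 1

Coefficients: [4, 5, 5, 1, 2, 5]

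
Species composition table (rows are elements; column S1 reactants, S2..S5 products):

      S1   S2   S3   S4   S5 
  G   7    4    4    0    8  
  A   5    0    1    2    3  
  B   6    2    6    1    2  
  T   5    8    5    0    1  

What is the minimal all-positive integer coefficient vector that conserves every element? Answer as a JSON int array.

Coefficients: [4, 1, 2, 6, 2]

G: 4·7 = 28 | 1·4+2·4+6·0+2·8 = 28
A: 4·5 = 20 | 1·0+2·1+6·2+2·3 = 20
B: 4·6 = 24 | 1·2+2·6+6·1+2·2 = 24
T: 4·5 = 20 | 1·8+2·5+6·0+2·1 = 20
gcd(4,1,2,6,2) = 1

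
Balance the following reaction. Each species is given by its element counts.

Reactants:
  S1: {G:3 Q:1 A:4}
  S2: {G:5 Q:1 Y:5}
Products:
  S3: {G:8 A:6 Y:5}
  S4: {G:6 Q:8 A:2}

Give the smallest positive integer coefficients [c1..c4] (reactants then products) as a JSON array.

Coefficients: [5, 3, 3, 1]

G: 5·3+3·5 = 30 | 3·8+1·6 = 30
Q: 5·1+3·1 = 8 | 3·0+1·8 = 8
A: 5·4+3·0 = 20 | 3·6+1·2 = 20
Y: 5·0+3·5 = 15 | 3·5+1·0 = 15
gcd(5,3,3,1) = 1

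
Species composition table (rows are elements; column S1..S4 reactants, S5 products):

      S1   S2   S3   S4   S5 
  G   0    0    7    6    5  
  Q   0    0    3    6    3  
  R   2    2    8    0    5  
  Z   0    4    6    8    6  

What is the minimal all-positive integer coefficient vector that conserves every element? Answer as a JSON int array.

G: 1·0+1·0+2·7+1·6 = 20 | 4·5 = 20
Q: 1·0+1·0+2·3+1·6 = 12 | 4·3 = 12
R: 1·2+1·2+2·8+1·0 = 20 | 4·5 = 20
Z: 1·0+1·4+2·6+1·8 = 24 | 4·6 = 24
gcd(1,1,2,1,4) = 1

Coefficients: [1, 1, 2, 1, 4]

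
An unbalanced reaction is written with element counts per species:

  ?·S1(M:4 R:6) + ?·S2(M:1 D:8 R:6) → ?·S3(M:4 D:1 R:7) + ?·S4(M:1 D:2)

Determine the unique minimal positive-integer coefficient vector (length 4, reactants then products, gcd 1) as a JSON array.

Coefficients: [6, 1, 6, 1]

M: 6·4+1·1 = 25 | 6·4+1·1 = 25
D: 6·0+1·8 = 8 | 6·1+1·2 = 8
R: 6·6+1·6 = 42 | 6·7+1·0 = 42
gcd(6,1,6,1) = 1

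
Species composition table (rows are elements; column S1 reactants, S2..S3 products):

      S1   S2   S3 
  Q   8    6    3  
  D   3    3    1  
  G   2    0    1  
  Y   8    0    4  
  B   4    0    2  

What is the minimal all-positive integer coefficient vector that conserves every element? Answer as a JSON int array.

Q: 3·8 = 24 | 1·6+6·3 = 24
D: 3·3 = 9 | 1·3+6·1 = 9
G: 3·2 = 6 | 1·0+6·1 = 6
Y: 3·8 = 24 | 1·0+6·4 = 24
B: 3·4 = 12 | 1·0+6·2 = 12
gcd(3,1,6) = 1

Coefficients: [3, 1, 6]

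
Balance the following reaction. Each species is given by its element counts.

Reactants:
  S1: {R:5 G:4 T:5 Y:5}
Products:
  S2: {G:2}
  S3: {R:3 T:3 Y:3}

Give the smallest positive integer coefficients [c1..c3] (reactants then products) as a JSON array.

Coefficients: [3, 6, 5]

R: 3·5 = 15 | 6·0+5·3 = 15
G: 3·4 = 12 | 6·2+5·0 = 12
T: 3·5 = 15 | 6·0+5·3 = 15
Y: 3·5 = 15 | 6·0+5·3 = 15
gcd(3,6,5) = 1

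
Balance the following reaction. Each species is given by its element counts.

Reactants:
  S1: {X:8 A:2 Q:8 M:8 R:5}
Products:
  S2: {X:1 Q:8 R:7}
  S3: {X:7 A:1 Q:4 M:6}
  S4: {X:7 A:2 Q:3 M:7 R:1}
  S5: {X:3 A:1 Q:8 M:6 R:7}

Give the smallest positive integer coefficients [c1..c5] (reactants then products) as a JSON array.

Coefficients: [5, 2, 1, 4, 1]

X: 5·8 = 40 | 2·1+1·7+4·7+1·3 = 40
A: 5·2 = 10 | 2·0+1·1+4·2+1·1 = 10
Q: 5·8 = 40 | 2·8+1·4+4·3+1·8 = 40
M: 5·8 = 40 | 2·0+1·6+4·7+1·6 = 40
R: 5·5 = 25 | 2·7+1·0+4·1+1·7 = 25
gcd(5,2,1,4,1) = 1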